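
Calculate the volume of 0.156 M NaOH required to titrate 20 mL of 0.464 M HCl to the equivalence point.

At equivalence: moles acid = moles base. moles HCl = 0.464 × 20/1000 = 0.00928 mol. V_base = moles / 0.156 × 1000 = 59.5 mL.

V_{base} = 59.5 mL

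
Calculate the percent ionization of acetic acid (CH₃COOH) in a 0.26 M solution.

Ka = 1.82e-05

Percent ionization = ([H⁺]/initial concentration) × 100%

Using Ka equilibrium: x² + Ka×x - Ka×C = 0. Solving: [H⁺] = 2.1662e-03. Percent = (2.1662e-03/0.26) × 100

Percent ionization = 0.833%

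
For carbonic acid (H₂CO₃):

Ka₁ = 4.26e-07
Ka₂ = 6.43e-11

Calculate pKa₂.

pKa₂ = -log(Ka₂) = -log(6.43e-11) = 10.19.

pK_{a2} = 10.19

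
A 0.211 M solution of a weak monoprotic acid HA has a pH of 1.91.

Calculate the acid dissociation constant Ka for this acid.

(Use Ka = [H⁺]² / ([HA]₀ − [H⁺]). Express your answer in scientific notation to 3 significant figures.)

[H⁺] = 10^(−pH) = 10^(−1.91) = 1.230e-02 M. For HA ⇌ H⁺ + A⁻, Ka = [H⁺][A⁻]/[HA] = [H⁺]² / ([HA]₀ − [H⁺]) = (1.230e-02)² / (0.211 − 1.230e-02) = 7.62e-04.

K_a = 7.62e-04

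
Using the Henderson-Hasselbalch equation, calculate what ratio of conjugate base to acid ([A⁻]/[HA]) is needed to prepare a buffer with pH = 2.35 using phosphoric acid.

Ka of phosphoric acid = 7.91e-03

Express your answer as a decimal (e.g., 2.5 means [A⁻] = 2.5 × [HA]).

pKa = -log(7.91e-03) = 2.1018. pH = pKa + log([A⁻]/[HA]), so log([A⁻]/[HA]) = pH − pKa = 2.35 − 2.1018 = 0.2482. [A⁻]/[HA] = 10^(0.2482) = 1.77

[A⁻]/[HA] = 1.77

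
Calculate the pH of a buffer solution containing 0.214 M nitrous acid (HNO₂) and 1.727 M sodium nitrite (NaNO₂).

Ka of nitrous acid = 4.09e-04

pKa = -log(4.09e-04) = 3.39. pH = pKa + log([A⁻]/[HA]) = 3.39 + log(1.727/0.214)

pH = 4.30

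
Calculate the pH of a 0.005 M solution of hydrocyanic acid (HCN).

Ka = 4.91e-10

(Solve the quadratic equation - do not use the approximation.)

x² + Ka×x - Ka×C = 0. Using quadratic formula: [H⁺] = 1.5666e-06

pH = 5.81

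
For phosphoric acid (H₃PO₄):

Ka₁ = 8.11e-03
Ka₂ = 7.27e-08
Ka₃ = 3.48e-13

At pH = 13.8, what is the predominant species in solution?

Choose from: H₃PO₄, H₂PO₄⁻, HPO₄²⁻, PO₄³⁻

pKa₁ = 2.09, pKa₂ = 7.14, pKa₃ = 12.46. For a polyprotic acid the predominant species crosses at each pKa: below pKa_n the protonated form dominates, above it the deprotonated form does. At pH = 13.8, the predominant species is PO₄³⁻.

PO₄³⁻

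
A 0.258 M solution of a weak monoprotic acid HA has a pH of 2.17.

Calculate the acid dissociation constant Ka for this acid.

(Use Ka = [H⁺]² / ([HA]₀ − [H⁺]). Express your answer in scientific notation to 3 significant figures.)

[H⁺] = 10^(−pH) = 10^(−2.17) = 6.761e-03 M. For HA ⇌ H⁺ + A⁻, Ka = [H⁺][A⁻]/[HA] = [H⁺]² / ([HA]₀ − [H⁺]) = (6.761e-03)² / (0.258 − 6.761e-03) = 1.82e-04.

K_a = 1.82e-04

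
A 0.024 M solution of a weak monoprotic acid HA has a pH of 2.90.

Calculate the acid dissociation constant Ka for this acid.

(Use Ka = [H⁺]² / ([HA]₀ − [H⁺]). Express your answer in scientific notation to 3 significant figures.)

[H⁺] = 10^(−pH) = 10^(−2.90) = 1.259e-03 M. For HA ⇌ H⁺ + A⁻, Ka = [H⁺][A⁻]/[HA] = [H⁺]² / ([HA]₀ − [H⁺]) = (1.259e-03)² / (0.024 − 1.259e-03) = 6.97e-05.

K_a = 6.97e-05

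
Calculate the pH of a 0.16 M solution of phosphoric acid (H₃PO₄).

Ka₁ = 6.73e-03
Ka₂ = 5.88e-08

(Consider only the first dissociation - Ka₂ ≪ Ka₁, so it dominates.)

First dissociation dominates. From Ka₁ = [H⁺][HA⁻]/[H₂A], x² + Ka₁·x − Ka₁·C = 0 with C = 0.16 M and Ka₁ = 6.73e-03. Solving: [H⁺] = (−Ka₁ + √(Ka₁² + 4·Ka₁·C)) / 2 = 2.9622e-02 M. pH = -log(2.9622e-02) = 1.53.

pH = 1.53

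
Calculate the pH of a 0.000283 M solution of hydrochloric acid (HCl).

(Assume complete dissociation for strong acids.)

[H⁺] = 0.000283 M for strong acid. pH = -log[H⁺] = -log(0.000283)

pH = 3.55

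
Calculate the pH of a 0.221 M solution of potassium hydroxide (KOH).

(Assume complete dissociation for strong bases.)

[OH⁻] = 0.221 M for strong base. pOH = -log[OH⁻] = 0.66, pH = 14 - pOH

pH = 13.34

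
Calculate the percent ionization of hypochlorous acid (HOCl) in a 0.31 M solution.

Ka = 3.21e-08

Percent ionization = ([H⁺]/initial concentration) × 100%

Using Ka equilibrium: x² + Ka×x - Ka×C = 0. Solving: [H⁺] = 9.9739e-05. Percent = (9.9739e-05/0.31) × 100

Percent ionization = 0.0322%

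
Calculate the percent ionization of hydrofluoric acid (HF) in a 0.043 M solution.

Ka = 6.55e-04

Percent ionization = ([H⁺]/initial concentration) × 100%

Using Ka equilibrium: x² + Ka×x - Ka×C = 0. Solving: [H⁺] = 4.9897e-03. Percent = (4.9897e-03/0.043) × 100

Percent ionization = 11.6%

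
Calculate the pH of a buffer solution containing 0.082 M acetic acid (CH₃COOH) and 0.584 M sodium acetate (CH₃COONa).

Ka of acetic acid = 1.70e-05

pKa = -log(1.70e-05) = 4.77. pH = pKa + log([A⁻]/[HA]) = 4.77 + log(0.584/0.082)

pH = 5.62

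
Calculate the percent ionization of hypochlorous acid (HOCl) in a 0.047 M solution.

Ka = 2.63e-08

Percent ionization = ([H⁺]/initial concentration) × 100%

Using Ka equilibrium: x² + Ka×x - Ka×C = 0. Solving: [H⁺] = 3.5145e-05. Percent = (3.5145e-05/0.047) × 100

Percent ionization = 0.0748%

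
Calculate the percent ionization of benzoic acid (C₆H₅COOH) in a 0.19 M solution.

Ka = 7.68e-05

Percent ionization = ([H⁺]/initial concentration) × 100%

Using Ka equilibrium: x² + Ka×x - Ka×C = 0. Solving: [H⁺] = 3.7817e-03. Percent = (3.7817e-03/0.19) × 100

Percent ionization = 1.99%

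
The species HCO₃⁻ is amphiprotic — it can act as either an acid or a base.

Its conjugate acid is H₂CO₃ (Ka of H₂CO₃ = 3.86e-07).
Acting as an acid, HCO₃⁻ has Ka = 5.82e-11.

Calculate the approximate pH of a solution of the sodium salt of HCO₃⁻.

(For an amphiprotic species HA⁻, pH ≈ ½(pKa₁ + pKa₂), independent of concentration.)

pKa₁ = -log(3.86e-07) = 6.41; pKa₂ = -log(5.82e-11) = 10.24. For an amphiprotic species, pH ≈ ½(pKa₁ + pKa₂) = ½(6.41 + 10.24) = 8.32.

pH = 8.32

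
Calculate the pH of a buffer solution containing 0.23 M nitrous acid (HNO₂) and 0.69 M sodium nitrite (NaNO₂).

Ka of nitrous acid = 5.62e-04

pKa = -log(5.62e-04) = 3.25. pH = pKa + log([A⁻]/[HA]) = 3.25 + log(0.69/0.23)

pH = 3.73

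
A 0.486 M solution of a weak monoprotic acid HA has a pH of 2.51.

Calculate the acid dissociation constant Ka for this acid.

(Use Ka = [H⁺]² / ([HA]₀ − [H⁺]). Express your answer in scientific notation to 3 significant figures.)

[H⁺] = 10^(−pH) = 10^(−2.51) = 3.090e-03 M. For HA ⇌ H⁺ + A⁻, Ka = [H⁺][A⁻]/[HA] = [H⁺]² / ([HA]₀ − [H⁺]) = (3.090e-03)² / (0.486 − 3.090e-03) = 1.98e-05.

K_a = 1.98e-05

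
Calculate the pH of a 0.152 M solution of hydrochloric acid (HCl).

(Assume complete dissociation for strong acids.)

[H⁺] = 0.152 M for strong acid. pH = -log[H⁺] = -log(0.152)

pH = 0.82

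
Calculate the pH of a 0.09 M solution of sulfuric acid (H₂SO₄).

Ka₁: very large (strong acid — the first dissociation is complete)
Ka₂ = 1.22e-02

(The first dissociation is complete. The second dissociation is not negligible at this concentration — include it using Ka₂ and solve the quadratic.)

First dissociation is complete: [H⁺]₀ = [HSO₄⁻]₀ = C = 0.09 M. Second dissociation HSO₄⁻ ⇌ H⁺ + SO₄²⁻: let x = [SO₄²⁻]. Ka₂ = (C + x)·x / (C − x) = 1.22e-02 → x² + (C + Ka₂)·x − Ka₂·C = 0 → x² + 0.10220·x − 1.098e-03 = 0. x = (−0.10220 + √(0.10220² + 4 × 1.098e-03)) / 2 = 9.8033e-03 M. [H⁺] = C + x = 0.09 + 9.8033e-03 = 9.9803e-02 M. pH = -log(9.9803e-02) = 1.00.

pH = 1.00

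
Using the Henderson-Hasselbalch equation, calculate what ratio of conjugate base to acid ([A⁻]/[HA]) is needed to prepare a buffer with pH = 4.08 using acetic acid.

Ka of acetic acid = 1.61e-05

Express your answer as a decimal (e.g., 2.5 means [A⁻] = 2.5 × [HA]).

pKa = -log(1.61e-05) = 4.7932. pH = pKa + log([A⁻]/[HA]), so log([A⁻]/[HA]) = pH − pKa = 4.08 − 4.7932 = -0.7132. [A⁻]/[HA] = 10^(-0.7132) = 0.194

[A⁻]/[HA] = 0.194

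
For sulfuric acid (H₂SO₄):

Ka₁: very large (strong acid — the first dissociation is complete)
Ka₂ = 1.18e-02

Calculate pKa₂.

pKa₂ = -log(Ka₂) = -log(1.18e-02) = 1.93.

pK_{a2} = 1.93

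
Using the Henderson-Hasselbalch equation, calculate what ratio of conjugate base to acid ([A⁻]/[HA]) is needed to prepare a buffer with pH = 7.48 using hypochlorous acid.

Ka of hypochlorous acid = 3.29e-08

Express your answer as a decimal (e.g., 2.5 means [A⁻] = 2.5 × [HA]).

pKa = -log(3.29e-08) = 7.4828. pH = pKa + log([A⁻]/[HA]), so log([A⁻]/[HA]) = pH − pKa = 7.48 − 7.4828 = -0.0028. [A⁻]/[HA] = 10^(-0.0028) = 0.994

[A⁻]/[HA] = 0.994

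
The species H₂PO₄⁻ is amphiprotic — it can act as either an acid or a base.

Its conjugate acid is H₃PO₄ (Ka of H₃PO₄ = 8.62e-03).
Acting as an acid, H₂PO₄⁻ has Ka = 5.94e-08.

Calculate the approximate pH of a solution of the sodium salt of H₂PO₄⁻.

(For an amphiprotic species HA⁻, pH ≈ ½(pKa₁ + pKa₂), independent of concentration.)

pKa₁ = -log(8.62e-03) = 2.06; pKa₂ = -log(5.94e-08) = 7.23. For an amphiprotic species, pH ≈ ½(pKa₁ + pKa₂) = ½(2.06 + 7.23) = 4.65.

pH = 4.65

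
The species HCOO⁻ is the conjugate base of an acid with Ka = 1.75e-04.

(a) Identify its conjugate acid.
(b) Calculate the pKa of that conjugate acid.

(a) The conjugate acid is formed by adding one H⁺ to HCOO⁻, giving HCOOH. (b) pKa = -log(Ka) = -log(1.75e-04) = 3.76.

Conjugate acid: HCOOH; pK_a = 3.76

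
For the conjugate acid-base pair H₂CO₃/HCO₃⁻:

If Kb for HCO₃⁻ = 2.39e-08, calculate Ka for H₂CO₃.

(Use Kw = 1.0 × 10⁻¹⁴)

For a conjugate pair Ka × Kb = Kw, so Ka = Kw/Kb = 1.0 × 10⁻¹⁴ / 2.39e-08 = 4.18e-07.

K_a = 4.18e-07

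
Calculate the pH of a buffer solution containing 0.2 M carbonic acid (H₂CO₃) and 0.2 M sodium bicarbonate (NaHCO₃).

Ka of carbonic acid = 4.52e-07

pKa = -log(4.52e-07) = 6.34. pH = pKa + log([A⁻]/[HA]) = 6.34 + log(0.2/0.2)

pH = 6.34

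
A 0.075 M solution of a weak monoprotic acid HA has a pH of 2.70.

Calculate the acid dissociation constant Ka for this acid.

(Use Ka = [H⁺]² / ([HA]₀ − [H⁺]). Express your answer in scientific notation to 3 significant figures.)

[H⁺] = 10^(−pH) = 10^(−2.70) = 1.995e-03 M. For HA ⇌ H⁺ + A⁻, Ka = [H⁺][A⁻]/[HA] = [H⁺]² / ([HA]₀ − [H⁺]) = (1.995e-03)² / (0.075 − 1.995e-03) = 5.45e-05.

K_a = 5.45e-05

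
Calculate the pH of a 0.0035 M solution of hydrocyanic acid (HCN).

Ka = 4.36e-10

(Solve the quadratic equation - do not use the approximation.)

x² + Ka×x - Ka×C = 0. Using quadratic formula: [H⁺] = 1.2351e-06

pH = 5.91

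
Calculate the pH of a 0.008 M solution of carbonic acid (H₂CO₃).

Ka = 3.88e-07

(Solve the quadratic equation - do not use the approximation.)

x² + Ka×x - Ka×C = 0. Using quadratic formula: [H⁺] = 5.5520e-05

pH = 4.26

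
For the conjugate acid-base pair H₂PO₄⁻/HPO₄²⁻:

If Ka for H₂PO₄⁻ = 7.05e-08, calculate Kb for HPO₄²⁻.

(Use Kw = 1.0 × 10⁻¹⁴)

For a conjugate pair Ka × Kb = Kw, so Kb = Kw/Ka = 1.0 × 10⁻¹⁴ / 7.05e-08 = 1.42e-07.

K_b = 1.42e-07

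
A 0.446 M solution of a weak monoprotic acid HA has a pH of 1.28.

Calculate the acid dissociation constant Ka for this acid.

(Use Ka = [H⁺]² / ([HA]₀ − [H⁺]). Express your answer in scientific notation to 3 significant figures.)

[H⁺] = 10^(−pH) = 10^(−1.28) = 5.248e-02 M. For HA ⇌ H⁺ + A⁻, Ka = [H⁺][A⁻]/[HA] = [H⁺]² / ([HA]₀ − [H⁺]) = (5.248e-02)² / (0.446 − 5.248e-02) = 7.00e-03.

K_a = 7.00e-03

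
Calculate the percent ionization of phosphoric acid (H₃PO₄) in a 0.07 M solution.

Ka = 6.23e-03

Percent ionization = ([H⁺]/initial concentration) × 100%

Using Ka equilibrium: x² + Ka×x - Ka×C = 0. Solving: [H⁺] = 1.7999e-02. Percent = (1.7999e-02/0.07) × 100

Percent ionization = 25.7%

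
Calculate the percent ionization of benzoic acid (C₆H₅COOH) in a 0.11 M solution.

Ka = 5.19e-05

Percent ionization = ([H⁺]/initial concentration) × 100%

Using Ka equilibrium: x² + Ka×x - Ka×C = 0. Solving: [H⁺] = 2.3635e-03. Percent = (2.3635e-03/0.11) × 100

Percent ionization = 2.15%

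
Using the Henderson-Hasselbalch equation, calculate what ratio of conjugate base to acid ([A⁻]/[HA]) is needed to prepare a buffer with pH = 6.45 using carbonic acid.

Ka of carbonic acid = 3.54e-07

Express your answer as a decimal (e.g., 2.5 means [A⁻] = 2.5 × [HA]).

pKa = -log(3.54e-07) = 6.4510. pH = pKa + log([A⁻]/[HA]), so log([A⁻]/[HA]) = pH − pKa = 6.45 − 6.4510 = -0.0010. [A⁻]/[HA] = 10^(-0.0010) = 0.998

[A⁻]/[HA] = 0.998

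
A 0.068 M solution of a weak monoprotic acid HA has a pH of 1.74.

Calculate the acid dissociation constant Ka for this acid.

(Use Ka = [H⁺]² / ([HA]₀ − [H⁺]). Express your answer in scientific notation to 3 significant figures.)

[H⁺] = 10^(−pH) = 10^(−1.74) = 1.820e-02 M. For HA ⇌ H⁺ + A⁻, Ka = [H⁺][A⁻]/[HA] = [H⁺]² / ([HA]₀ − [H⁺]) = (1.820e-02)² / (0.068 − 1.820e-02) = 6.65e-03.

K_a = 6.65e-03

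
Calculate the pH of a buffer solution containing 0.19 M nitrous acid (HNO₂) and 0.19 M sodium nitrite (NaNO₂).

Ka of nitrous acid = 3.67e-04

pKa = -log(3.67e-04) = 3.44. pH = pKa + log([A⁻]/[HA]) = 3.44 + log(0.19/0.19)

pH = 3.44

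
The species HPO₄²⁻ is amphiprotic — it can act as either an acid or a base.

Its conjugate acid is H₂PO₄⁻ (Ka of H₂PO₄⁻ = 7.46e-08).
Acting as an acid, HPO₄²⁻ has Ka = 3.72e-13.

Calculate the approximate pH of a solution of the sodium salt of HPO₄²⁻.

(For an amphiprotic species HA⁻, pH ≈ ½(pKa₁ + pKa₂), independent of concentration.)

pKa₁ = -log(7.46e-08) = 7.13; pKa₂ = -log(3.72e-13) = 12.43. For an amphiprotic species, pH ≈ ½(pKa₁ + pKa₂) = ½(7.13 + 12.43) = 9.78.

pH = 9.78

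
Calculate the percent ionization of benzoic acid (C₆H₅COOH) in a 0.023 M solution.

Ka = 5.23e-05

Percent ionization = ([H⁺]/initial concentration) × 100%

Using Ka equilibrium: x² + Ka×x - Ka×C = 0. Solving: [H⁺] = 1.0709e-03. Percent = (1.0709e-03/0.023) × 100

Percent ionization = 4.66%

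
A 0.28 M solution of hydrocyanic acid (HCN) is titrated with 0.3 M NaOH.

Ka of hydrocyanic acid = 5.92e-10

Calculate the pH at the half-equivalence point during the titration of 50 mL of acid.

At half-equivalence [HA] = [A⁻], so Henderson-Hasselbalch gives pH = pKa = -log(5.92e-10) = 9.23.

pH = pKa = 9.23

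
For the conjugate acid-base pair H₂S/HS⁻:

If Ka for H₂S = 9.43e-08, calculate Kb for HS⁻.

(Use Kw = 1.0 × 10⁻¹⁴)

For a conjugate pair Ka × Kb = Kw, so Kb = Kw/Ka = 1.0 × 10⁻¹⁴ / 9.43e-08 = 1.06e-07.

K_b = 1.06e-07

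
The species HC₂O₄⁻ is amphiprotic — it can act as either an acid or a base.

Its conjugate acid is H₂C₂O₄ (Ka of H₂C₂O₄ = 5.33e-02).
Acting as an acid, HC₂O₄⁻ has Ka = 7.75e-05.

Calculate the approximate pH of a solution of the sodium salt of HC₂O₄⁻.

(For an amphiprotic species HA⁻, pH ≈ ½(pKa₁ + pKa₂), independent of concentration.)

pKa₁ = -log(5.33e-02) = 1.27; pKa₂ = -log(7.75e-05) = 4.11. For an amphiprotic species, pH ≈ ½(pKa₁ + pKa₂) = ½(1.27 + 4.11) = 2.69.

pH = 2.69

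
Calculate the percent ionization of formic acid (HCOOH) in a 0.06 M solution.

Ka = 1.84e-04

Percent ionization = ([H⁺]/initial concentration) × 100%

Using Ka equilibrium: x² + Ka×x - Ka×C = 0. Solving: [H⁺] = 3.2319e-03. Percent = (3.2319e-03/0.06) × 100

Percent ionization = 5.39%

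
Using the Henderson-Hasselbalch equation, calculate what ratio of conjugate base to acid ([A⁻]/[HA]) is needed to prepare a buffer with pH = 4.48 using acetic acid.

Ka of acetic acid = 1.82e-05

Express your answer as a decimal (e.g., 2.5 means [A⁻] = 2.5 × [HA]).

pKa = -log(1.82e-05) = 4.7399. pH = pKa + log([A⁻]/[HA]), so log([A⁻]/[HA]) = pH − pKa = 4.48 − 4.7399 = -0.2599. [A⁻]/[HA] = 10^(-0.2599) = 0.550

[A⁻]/[HA] = 0.550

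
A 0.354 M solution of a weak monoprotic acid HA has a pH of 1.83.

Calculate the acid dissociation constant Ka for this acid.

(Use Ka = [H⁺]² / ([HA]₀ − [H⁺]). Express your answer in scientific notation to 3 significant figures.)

[H⁺] = 10^(−pH) = 10^(−1.83) = 1.479e-02 M. For HA ⇌ H⁺ + A⁻, Ka = [H⁺][A⁻]/[HA] = [H⁺]² / ([HA]₀ − [H⁺]) = (1.479e-02)² / (0.354 − 1.479e-02) = 6.45e-04.

K_a = 6.45e-04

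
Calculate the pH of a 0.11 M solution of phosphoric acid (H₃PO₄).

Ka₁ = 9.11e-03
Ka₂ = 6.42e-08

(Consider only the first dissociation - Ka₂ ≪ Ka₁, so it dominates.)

First dissociation dominates. From Ka₁ = [H⁺][HA⁻]/[H₂A], x² + Ka₁·x − Ka₁·C = 0 with C = 0.11 M and Ka₁ = 9.11e-03. Solving: [H⁺] = (−Ka₁ + √(Ka₁² + 4·Ka₁·C)) / 2 = 2.7427e-02 M. pH = -log(2.7427e-02) = 1.56.

pH = 1.56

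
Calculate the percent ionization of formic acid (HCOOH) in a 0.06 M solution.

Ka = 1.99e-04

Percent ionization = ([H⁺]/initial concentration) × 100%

Using Ka equilibrium: x² + Ka×x - Ka×C = 0. Solving: [H⁺] = 3.3574e-03. Percent = (3.3574e-03/0.06) × 100

Percent ionization = 5.6%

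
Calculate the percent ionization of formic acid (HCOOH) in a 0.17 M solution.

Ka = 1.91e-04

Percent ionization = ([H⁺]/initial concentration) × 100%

Using Ka equilibrium: x² + Ka×x - Ka×C = 0. Solving: [H⁺] = 5.6035e-03. Percent = (5.6035e-03/0.17) × 100

Percent ionization = 3.3%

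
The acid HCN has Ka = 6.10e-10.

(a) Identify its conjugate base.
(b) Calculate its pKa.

(a) The conjugate base is formed by removing one H⁺ from HCN, giving CN⁻. (b) pKa = -log(Ka) = -log(6.10e-10) = 9.21.

Conjugate base: CN⁻; pK_a = 9.21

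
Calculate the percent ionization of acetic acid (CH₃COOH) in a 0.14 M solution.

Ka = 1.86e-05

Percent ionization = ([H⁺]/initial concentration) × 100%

Using Ka equilibrium: x² + Ka×x - Ka×C = 0. Solving: [H⁺] = 1.6044e-03. Percent = (1.6044e-03/0.14) × 100

Percent ionization = 1.15%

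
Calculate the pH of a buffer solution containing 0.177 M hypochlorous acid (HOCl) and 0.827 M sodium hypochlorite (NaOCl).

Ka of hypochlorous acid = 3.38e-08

pKa = -log(3.38e-08) = 7.47. pH = pKa + log([A⁻]/[HA]) = 7.47 + log(0.827/0.177)

pH = 8.14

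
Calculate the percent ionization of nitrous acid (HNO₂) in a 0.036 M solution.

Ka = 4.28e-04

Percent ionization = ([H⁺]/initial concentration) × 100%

Using Ka equilibrium: x² + Ka×x - Ka×C = 0. Solving: [H⁺] = 3.7171e-03. Percent = (3.7171e-03/0.036) × 100

Percent ionization = 10.3%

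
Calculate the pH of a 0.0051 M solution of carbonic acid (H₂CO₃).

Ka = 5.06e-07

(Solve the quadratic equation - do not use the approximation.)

x² + Ka×x - Ka×C = 0. Using quadratic formula: [H⁺] = 5.0547e-05

pH = 4.30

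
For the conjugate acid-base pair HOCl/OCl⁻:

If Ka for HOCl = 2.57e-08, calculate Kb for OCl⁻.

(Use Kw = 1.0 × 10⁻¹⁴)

For a conjugate pair Ka × Kb = Kw, so Kb = Kw/Ka = 1.0 × 10⁻¹⁴ / 2.57e-08 = 3.89e-07.

K_b = 3.89e-07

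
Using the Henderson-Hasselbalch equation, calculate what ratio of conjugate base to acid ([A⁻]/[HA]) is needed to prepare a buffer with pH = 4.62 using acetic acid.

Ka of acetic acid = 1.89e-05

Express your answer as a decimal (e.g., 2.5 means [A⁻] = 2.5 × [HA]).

pKa = -log(1.89e-05) = 4.7235. pH = pKa + log([A⁻]/[HA]), so log([A⁻]/[HA]) = pH − pKa = 4.62 − 4.7235 = -0.1035. [A⁻]/[HA] = 10^(-0.1035) = 0.788

[A⁻]/[HA] = 0.788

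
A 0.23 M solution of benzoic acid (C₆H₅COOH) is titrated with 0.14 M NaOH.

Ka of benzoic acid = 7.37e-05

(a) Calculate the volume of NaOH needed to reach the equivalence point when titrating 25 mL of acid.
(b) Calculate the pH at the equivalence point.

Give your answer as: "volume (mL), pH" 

moles acid = 0.23 × 25/1000 = 0.00575 mol; V_base = moles/0.14 × 1000 = 41.1 mL. At equivalence only the conjugate base is present: [A⁻] = 0.00575/0.066 = 8.7027e-02 M. Kb = Kw/Ka = 1.36e-10; [OH⁻] = √(Kb × [A⁻]) = 3.4363e-06; pOH = 5.46; pH = 14 - pOH = 8.54.

V = 41.1 mL, pH = 8.54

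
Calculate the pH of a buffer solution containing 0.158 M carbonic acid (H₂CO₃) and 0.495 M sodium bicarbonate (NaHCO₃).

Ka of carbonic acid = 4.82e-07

pKa = -log(4.82e-07) = 6.32. pH = pKa + log([A⁻]/[HA]) = 6.32 + log(0.495/0.158)

pH = 6.81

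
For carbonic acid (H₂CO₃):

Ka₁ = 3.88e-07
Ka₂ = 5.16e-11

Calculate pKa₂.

pKa₂ = -log(Ka₂) = -log(5.16e-11) = 10.29.

pK_{a2} = 10.29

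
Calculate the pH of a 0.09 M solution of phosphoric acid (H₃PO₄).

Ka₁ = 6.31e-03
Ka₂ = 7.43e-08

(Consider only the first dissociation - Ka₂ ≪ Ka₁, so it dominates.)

First dissociation dominates. From Ka₁ = [H⁺][HA⁻]/[H₂A], x² + Ka₁·x − Ka₁·C = 0 with C = 0.09 M and Ka₁ = 6.31e-03. Solving: [H⁺] = (−Ka₁ + √(Ka₁² + 4·Ka₁·C)) / 2 = 2.0884e-02 M. pH = -log(2.0884e-02) = 1.68.

pH = 1.68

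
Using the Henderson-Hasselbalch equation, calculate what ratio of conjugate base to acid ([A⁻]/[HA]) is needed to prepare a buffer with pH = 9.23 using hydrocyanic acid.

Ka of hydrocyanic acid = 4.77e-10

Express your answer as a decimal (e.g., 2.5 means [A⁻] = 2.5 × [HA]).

pKa = -log(4.77e-10) = 9.3215. pH = pKa + log([A⁻]/[HA]), so log([A⁻]/[HA]) = pH − pKa = 9.23 − 9.3215 = -0.0915. [A⁻]/[HA] = 10^(-0.0915) = 0.810

[A⁻]/[HA] = 0.810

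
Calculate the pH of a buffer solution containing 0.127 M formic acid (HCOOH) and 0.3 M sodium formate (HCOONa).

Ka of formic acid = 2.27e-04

pKa = -log(2.27e-04) = 3.64. pH = pKa + log([A⁻]/[HA]) = 3.64 + log(0.3/0.127)

pH = 4.02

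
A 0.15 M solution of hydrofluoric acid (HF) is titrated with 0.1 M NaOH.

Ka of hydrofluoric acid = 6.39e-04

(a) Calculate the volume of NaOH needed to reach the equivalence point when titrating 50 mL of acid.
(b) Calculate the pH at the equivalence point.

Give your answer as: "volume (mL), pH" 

moles acid = 0.15 × 50/1000 = 0.0075 mol; V_base = moles/0.1 × 1000 = 75.0 mL. At equivalence only the conjugate base is present: [A⁻] = 0.0075/0.125 = 6.0000e-02 M. Kb = Kw/Ka = 1.56e-11; [OH⁻] = √(Kb × [A⁻]) = 9.6900e-07; pOH = 6.01; pH = 14 - pOH = 7.99.

V = 75.0 mL, pH = 7.99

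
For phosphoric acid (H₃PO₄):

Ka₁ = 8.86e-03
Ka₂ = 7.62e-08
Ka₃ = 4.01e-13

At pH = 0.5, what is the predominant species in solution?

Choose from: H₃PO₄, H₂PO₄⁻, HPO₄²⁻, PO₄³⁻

pKa₁ = 2.05, pKa₂ = 7.12, pKa₃ = 12.40. For a polyprotic acid the predominant species crosses at each pKa: below pKa_n the protonated form dominates, above it the deprotonated form does. At pH = 0.5, the predominant species is H₃PO₄.

H₃PO₄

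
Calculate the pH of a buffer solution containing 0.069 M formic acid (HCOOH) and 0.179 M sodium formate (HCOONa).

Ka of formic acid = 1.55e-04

pKa = -log(1.55e-04) = 3.81. pH = pKa + log([A⁻]/[HA]) = 3.81 + log(0.179/0.069)

pH = 4.22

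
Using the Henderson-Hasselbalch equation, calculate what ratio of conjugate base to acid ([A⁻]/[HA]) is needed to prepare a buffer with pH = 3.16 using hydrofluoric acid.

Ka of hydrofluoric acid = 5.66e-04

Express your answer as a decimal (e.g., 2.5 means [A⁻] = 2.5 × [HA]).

pKa = -log(5.66e-04) = 3.2472. pH = pKa + log([A⁻]/[HA]), so log([A⁻]/[HA]) = pH − pKa = 3.16 − 3.2472 = -0.0872. [A⁻]/[HA] = 10^(-0.0872) = 0.818

[A⁻]/[HA] = 0.818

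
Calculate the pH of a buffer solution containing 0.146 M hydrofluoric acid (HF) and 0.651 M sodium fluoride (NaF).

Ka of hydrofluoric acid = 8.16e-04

pKa = -log(8.16e-04) = 3.09. pH = pKa + log([A⁻]/[HA]) = 3.09 + log(0.651/0.146)

pH = 3.74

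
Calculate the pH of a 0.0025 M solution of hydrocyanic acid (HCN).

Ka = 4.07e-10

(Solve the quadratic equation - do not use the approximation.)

x² + Ka×x - Ka×C = 0. Using quadratic formula: [H⁺] = 1.0085e-06

pH = 6.00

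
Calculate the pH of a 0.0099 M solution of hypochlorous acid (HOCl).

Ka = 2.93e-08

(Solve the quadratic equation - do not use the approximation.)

x² + Ka×x - Ka×C = 0. Using quadratic formula: [H⁺] = 1.7017e-05

pH = 4.77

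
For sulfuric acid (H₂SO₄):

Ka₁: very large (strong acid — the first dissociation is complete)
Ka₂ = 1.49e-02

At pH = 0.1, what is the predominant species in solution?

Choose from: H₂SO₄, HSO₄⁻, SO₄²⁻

The first dissociation is complete, so H₂SO₄ itself is never the predominant species in water; pKa₂ = -log(1.49e-02) = 1.83. For a polyprotic acid the predominant species crosses at each pKa: below pKa_n the protonated form dominates, above it the deprotonated form does. At pH = 0.1, the predominant species is HSO₄⁻.

HSO₄⁻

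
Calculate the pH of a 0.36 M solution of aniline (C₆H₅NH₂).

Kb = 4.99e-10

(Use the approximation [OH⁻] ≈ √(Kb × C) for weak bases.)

[OH⁻] = √(Kb × C) = √(4.99e-10 × 0.36) = 1.3403e-05. pOH = 4.87, pH = 14 - pOH

pH = 9.13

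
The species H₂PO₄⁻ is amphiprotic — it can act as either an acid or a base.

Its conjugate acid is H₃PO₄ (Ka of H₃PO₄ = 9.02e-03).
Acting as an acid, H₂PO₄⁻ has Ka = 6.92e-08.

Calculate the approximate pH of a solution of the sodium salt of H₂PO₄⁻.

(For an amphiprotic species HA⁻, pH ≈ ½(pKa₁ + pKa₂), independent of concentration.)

pKa₁ = -log(9.02e-03) = 2.04; pKa₂ = -log(6.92e-08) = 7.16. For an amphiprotic species, pH ≈ ½(pKa₁ + pKa₂) = ½(2.04 + 7.16) = 4.60.

pH = 4.60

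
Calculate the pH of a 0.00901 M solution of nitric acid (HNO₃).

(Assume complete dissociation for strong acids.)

[H⁺] = 0.00901 M for strong acid. pH = -log[H⁺] = -log(0.00901)

pH = 2.05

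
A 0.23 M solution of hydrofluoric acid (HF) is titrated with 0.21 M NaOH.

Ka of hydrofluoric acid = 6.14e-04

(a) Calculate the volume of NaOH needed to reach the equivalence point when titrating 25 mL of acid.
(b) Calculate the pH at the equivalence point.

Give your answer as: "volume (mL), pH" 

moles acid = 0.23 × 25/1000 = 0.00575 mol; V_base = moles/0.21 × 1000 = 27.4 mL. At equivalence only the conjugate base is present: [A⁻] = 0.00575/0.052 = 1.0977e-01 M. Kb = Kw/Ka = 1.63e-11; [OH⁻] = √(Kb × [A⁻]) = 1.3371e-06; pOH = 5.87; pH = 14 - pOH = 8.13.

V = 27.4 mL, pH = 8.13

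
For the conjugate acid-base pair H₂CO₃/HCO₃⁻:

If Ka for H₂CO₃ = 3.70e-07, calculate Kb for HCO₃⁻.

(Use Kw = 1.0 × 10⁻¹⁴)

For a conjugate pair Ka × Kb = Kw, so Kb = Kw/Ka = 1.0 × 10⁻¹⁴ / 3.70e-07 = 2.70e-08.

K_b = 2.70e-08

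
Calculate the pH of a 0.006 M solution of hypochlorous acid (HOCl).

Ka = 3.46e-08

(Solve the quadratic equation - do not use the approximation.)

x² + Ka×x - Ka×C = 0. Using quadratic formula: [H⁺] = 1.4391e-05

pH = 4.84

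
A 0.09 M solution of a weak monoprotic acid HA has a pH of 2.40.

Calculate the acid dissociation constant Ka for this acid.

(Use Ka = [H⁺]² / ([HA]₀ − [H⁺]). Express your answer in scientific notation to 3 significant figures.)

[H⁺] = 10^(−pH) = 10^(−2.40) = 3.981e-03 M. For HA ⇌ H⁺ + A⁻, Ka = [H⁺][A⁻]/[HA] = [H⁺]² / ([HA]₀ − [H⁺]) = (3.981e-03)² / (0.09 − 3.981e-03) = 1.84e-04.

K_a = 1.84e-04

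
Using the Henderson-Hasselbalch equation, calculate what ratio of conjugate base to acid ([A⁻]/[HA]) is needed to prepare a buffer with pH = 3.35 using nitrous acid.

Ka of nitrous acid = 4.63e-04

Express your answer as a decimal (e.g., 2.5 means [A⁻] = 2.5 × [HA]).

pKa = -log(4.63e-04) = 3.3344. pH = pKa + log([A⁻]/[HA]), so log([A⁻]/[HA]) = pH − pKa = 3.35 − 3.3344 = 0.0156. [A⁻]/[HA] = 10^(0.0156) = 1.04

[A⁻]/[HA] = 1.04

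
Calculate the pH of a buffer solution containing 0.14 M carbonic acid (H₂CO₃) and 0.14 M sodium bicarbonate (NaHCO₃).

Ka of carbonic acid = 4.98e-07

pKa = -log(4.98e-07) = 6.30. pH = pKa + log([A⁻]/[HA]) = 6.30 + log(0.14/0.14)

pH = 6.30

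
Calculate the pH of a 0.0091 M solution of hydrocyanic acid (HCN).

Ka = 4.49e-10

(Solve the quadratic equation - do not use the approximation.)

x² + Ka×x - Ka×C = 0. Using quadratic formula: [H⁺] = 2.0211e-06

pH = 5.69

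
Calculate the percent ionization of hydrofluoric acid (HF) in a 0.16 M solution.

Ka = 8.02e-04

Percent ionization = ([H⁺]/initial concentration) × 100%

Using Ka equilibrium: x² + Ka×x - Ka×C = 0. Solving: [H⁺] = 1.0934e-02. Percent = (1.0934e-02/0.16) × 100

Percent ionization = 6.83%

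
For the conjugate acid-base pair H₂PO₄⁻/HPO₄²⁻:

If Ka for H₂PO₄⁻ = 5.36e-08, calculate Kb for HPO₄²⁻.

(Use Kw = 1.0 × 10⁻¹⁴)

For a conjugate pair Ka × Kb = Kw, so Kb = Kw/Ka = 1.0 × 10⁻¹⁴ / 5.36e-08 = 1.87e-07.

K_b = 1.87e-07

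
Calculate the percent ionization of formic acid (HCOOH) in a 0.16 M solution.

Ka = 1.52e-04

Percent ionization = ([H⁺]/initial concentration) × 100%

Using Ka equilibrium: x² + Ka×x - Ka×C = 0. Solving: [H⁺] = 4.8561e-03. Percent = (4.8561e-03/0.16) × 100

Percent ionization = 3.04%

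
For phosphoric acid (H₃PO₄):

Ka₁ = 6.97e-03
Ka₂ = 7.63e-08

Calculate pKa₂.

pKa₂ = -log(Ka₂) = -log(7.63e-08) = 7.12.

pK_{a2} = 7.12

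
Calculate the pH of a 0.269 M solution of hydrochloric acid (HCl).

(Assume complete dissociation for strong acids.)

[H⁺] = 0.269 M for strong acid. pH = -log[H⁺] = -log(0.269)

pH = 0.57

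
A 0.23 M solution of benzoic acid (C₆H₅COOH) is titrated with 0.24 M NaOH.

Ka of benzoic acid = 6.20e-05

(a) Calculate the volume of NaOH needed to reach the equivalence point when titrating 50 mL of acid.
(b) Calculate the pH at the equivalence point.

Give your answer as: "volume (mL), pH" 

moles acid = 0.23 × 50/1000 = 0.0115 mol; V_base = moles/0.24 × 1000 = 47.9 mL. At equivalence only the conjugate base is present: [A⁻] = 0.0115/0.098 = 1.1745e-01 M. Kb = Kw/Ka = 1.61e-10; [OH⁻] = √(Kb × [A⁻]) = 4.3524e-06; pOH = 5.36; pH = 14 - pOH = 8.64.

V = 47.9 mL, pH = 8.64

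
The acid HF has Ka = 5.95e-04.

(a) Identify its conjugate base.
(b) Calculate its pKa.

(a) The conjugate base is formed by removing one H⁺ from HF, giving F⁻. (b) pKa = -log(Ka) = -log(5.95e-04) = 3.23.

Conjugate base: F⁻; pK_a = 3.23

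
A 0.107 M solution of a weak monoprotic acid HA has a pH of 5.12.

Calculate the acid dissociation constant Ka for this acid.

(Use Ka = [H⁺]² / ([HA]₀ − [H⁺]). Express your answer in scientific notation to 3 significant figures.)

[H⁺] = 10^(−pH) = 10^(−5.12) = 7.586e-06 M. For HA ⇌ H⁺ + A⁻, Ka = [H⁺][A⁻]/[HA] = [H⁺]² / ([HA]₀ − [H⁺]) = (7.586e-06)² / (0.107 − 7.586e-06) = 5.38e-10.

K_a = 5.38e-10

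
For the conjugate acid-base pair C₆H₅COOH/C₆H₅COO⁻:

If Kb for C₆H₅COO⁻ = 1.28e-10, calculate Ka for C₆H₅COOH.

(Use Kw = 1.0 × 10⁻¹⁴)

For a conjugate pair Ka × Kb = Kw, so Ka = Kw/Kb = 1.0 × 10⁻¹⁴ / 1.28e-10 = 7.81e-05.

K_a = 7.81e-05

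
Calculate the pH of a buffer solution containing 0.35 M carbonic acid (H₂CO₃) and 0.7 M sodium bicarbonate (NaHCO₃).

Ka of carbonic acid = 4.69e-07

pKa = -log(4.69e-07) = 6.33. pH = pKa + log([A⁻]/[HA]) = 6.33 + log(0.7/0.35)

pH = 6.63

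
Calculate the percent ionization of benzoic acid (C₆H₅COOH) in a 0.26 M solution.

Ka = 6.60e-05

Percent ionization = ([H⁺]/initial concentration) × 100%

Using Ka equilibrium: x² + Ka×x - Ka×C = 0. Solving: [H⁺] = 4.1096e-03. Percent = (4.1096e-03/0.26) × 100

Percent ionization = 1.58%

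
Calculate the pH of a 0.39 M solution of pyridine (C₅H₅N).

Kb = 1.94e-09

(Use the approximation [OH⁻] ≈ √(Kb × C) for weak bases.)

[OH⁻] = √(Kb × C) = √(1.94e-09 × 0.39) = 2.7506e-05. pOH = 4.56, pH = 14 - pOH

pH = 9.44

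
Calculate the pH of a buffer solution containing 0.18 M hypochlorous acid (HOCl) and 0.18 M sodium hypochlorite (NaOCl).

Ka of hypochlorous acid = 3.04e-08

pKa = -log(3.04e-08) = 7.52. pH = pKa + log([A⁻]/[HA]) = 7.52 + log(0.18/0.18)

pH = 7.52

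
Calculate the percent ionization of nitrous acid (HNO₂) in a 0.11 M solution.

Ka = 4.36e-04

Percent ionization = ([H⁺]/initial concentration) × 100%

Using Ka equilibrium: x² + Ka×x - Ka×C = 0. Solving: [H⁺] = 6.7107e-03. Percent = (6.7107e-03/0.11) × 100

Percent ionization = 6.1%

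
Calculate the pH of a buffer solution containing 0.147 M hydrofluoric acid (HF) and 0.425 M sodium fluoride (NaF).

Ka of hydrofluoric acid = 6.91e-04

pKa = -log(6.91e-04) = 3.16. pH = pKa + log([A⁻]/[HA]) = 3.16 + log(0.425/0.147)

pH = 3.62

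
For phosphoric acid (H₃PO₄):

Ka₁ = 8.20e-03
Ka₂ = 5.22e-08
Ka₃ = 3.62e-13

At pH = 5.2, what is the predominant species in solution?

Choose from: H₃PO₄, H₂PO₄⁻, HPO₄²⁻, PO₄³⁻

pKa₁ = 2.09, pKa₂ = 7.28, pKa₃ = 12.44. For a polyprotic acid the predominant species crosses at each pKa: below pKa_n the protonated form dominates, above it the deprotonated form does. At pH = 5.2, the predominant species is H₂PO₄⁻.

H₂PO₄⁻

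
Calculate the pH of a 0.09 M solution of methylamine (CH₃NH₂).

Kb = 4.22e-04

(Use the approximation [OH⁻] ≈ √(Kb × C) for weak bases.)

[OH⁻] = √(Kb × C) = √(4.22e-04 × 0.09) = 6.1628e-03. pOH = 2.21, pH = 14 - pOH

pH = 11.79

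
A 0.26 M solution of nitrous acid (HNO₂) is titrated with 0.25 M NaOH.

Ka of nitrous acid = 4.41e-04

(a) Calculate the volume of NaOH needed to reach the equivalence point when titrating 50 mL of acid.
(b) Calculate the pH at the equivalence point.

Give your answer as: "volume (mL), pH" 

moles acid = 0.26 × 50/1000 = 0.013 mol; V_base = moles/0.25 × 1000 = 52.0 mL. At equivalence only the conjugate base is present: [A⁻] = 0.013/0.102 = 1.2745e-01 M. Kb = Kw/Ka = 2.27e-11; [OH⁻] = √(Kb × [A⁻]) = 1.7000e-06; pOH = 5.77; pH = 14 - pOH = 8.23.

V = 52.0 mL, pH = 8.23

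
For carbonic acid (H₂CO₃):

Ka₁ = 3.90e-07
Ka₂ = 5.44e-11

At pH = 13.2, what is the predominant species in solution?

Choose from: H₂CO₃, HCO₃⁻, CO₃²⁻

pKa₁ = 6.41, pKa₂ = 10.26. For a polyprotic acid the predominant species crosses at each pKa: below pKa_n the protonated form dominates, above it the deprotonated form does. At pH = 13.2, the predominant species is CO₃²⁻.

CO₃²⁻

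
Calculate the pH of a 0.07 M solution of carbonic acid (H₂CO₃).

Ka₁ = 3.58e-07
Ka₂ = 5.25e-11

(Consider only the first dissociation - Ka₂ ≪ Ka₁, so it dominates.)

First dissociation dominates. From Ka₁ = [H⁺][HA⁻]/[H₂A], x² + Ka₁·x − Ka₁·C = 0 with C = 0.07 M and Ka₁ = 3.58e-07. Solving: [H⁺] = (−Ka₁ + √(Ka₁² + 4·Ka₁·C)) / 2 = 1.5812e-04 M. pH = -log(1.5812e-04) = 3.80.

pH = 3.80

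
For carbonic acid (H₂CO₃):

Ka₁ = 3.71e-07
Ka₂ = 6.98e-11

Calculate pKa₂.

pKa₂ = -log(Ka₂) = -log(6.98e-11) = 10.16.

pK_{a2} = 10.16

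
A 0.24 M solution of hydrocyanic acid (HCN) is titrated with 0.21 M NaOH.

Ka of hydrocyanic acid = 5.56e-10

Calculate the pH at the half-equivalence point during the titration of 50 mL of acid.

At half-equivalence [HA] = [A⁻], so Henderson-Hasselbalch gives pH = pKa = -log(5.56e-10) = 9.25.

pH = pKa = 9.25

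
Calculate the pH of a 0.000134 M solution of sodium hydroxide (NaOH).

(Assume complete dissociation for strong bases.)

[OH⁻] = 0.000134 M for strong base. pOH = -log[OH⁻] = 3.87, pH = 14 - pOH

pH = 10.13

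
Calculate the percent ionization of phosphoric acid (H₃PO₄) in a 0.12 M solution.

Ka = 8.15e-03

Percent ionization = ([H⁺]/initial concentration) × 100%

Using Ka equilibrium: x² + Ka×x - Ka×C = 0. Solving: [H⁺] = 2.7462e-02. Percent = (2.7462e-02/0.12) × 100

Percent ionization = 22.9%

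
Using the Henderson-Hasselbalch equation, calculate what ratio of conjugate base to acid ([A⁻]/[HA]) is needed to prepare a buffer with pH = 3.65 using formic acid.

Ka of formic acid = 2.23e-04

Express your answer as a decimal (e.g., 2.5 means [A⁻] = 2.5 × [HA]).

pKa = -log(2.23e-04) = 3.6517. pH = pKa + log([A⁻]/[HA]), so log([A⁻]/[HA]) = pH − pKa = 3.65 − 3.6517 = -0.0017. [A⁻]/[HA] = 10^(-0.0017) = 0.996

[A⁻]/[HA] = 0.996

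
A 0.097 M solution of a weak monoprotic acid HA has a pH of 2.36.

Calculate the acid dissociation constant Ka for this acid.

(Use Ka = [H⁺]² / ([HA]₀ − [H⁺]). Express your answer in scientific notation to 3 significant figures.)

[H⁺] = 10^(−pH) = 10^(−2.36) = 4.365e-03 M. For HA ⇌ H⁺ + A⁻, Ka = [H⁺][A⁻]/[HA] = [H⁺]² / ([HA]₀ − [H⁺]) = (4.365e-03)² / (0.097 − 4.365e-03) = 2.06e-04.

K_a = 2.06e-04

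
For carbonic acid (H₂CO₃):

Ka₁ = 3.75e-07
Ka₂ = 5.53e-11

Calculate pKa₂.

pKa₂ = -log(Ka₂) = -log(5.53e-11) = 10.26.

pK_{a2} = 10.26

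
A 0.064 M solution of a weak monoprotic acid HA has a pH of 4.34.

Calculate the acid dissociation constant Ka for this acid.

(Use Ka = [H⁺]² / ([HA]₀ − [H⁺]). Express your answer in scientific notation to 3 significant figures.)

[H⁺] = 10^(−pH) = 10^(−4.34) = 4.571e-05 M. For HA ⇌ H⁺ + A⁻, Ka = [H⁺][A⁻]/[HA] = [H⁺]² / ([HA]₀ − [H⁺]) = (4.571e-05)² / (0.064 − 4.571e-05) = 3.27e-08.

K_a = 3.27e-08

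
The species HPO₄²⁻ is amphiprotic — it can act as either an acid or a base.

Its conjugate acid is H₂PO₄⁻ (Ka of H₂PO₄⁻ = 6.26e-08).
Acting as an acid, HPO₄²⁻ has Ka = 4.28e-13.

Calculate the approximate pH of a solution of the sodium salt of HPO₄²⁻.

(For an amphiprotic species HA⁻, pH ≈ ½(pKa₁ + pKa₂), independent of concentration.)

pKa₁ = -log(6.26e-08) = 7.20; pKa₂ = -log(4.28e-13) = 12.37. For an amphiprotic species, pH ≈ ½(pKa₁ + pKa₂) = ½(7.20 + 12.37) = 9.79.

pH = 9.79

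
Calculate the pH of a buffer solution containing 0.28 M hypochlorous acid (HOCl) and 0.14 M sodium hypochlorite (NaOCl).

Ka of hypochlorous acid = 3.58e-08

pKa = -log(3.58e-08) = 7.45. pH = pKa + log([A⁻]/[HA]) = 7.45 + log(0.14/0.28)

pH = 7.15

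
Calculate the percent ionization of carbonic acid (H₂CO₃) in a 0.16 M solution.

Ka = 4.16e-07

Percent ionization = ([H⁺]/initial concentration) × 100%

Using Ka equilibrium: x² + Ka×x - Ka×C = 0. Solving: [H⁺] = 2.5778e-04. Percent = (2.5778e-04/0.16) × 100

Percent ionization = 0.161%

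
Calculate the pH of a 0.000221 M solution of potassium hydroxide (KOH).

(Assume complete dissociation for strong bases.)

[OH⁻] = 0.000221 M for strong base. pOH = -log[OH⁻] = 3.66, pH = 14 - pOH

pH = 10.34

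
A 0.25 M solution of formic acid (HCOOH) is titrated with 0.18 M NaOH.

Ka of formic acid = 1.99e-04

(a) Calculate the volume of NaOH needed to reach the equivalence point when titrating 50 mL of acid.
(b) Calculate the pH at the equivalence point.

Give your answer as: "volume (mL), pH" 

moles acid = 0.25 × 50/1000 = 0.0125 mol; V_base = moles/0.18 × 1000 = 69.4 mL. At equivalence only the conjugate base is present: [A⁻] = 0.0125/0.119 = 1.0465e-01 M. Kb = Kw/Ka = 5.03e-11; [OH⁻] = √(Kb × [A⁻]) = 2.2932e-06; pOH = 5.64; pH = 14 - pOH = 8.36.

V = 69.4 mL, pH = 8.36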